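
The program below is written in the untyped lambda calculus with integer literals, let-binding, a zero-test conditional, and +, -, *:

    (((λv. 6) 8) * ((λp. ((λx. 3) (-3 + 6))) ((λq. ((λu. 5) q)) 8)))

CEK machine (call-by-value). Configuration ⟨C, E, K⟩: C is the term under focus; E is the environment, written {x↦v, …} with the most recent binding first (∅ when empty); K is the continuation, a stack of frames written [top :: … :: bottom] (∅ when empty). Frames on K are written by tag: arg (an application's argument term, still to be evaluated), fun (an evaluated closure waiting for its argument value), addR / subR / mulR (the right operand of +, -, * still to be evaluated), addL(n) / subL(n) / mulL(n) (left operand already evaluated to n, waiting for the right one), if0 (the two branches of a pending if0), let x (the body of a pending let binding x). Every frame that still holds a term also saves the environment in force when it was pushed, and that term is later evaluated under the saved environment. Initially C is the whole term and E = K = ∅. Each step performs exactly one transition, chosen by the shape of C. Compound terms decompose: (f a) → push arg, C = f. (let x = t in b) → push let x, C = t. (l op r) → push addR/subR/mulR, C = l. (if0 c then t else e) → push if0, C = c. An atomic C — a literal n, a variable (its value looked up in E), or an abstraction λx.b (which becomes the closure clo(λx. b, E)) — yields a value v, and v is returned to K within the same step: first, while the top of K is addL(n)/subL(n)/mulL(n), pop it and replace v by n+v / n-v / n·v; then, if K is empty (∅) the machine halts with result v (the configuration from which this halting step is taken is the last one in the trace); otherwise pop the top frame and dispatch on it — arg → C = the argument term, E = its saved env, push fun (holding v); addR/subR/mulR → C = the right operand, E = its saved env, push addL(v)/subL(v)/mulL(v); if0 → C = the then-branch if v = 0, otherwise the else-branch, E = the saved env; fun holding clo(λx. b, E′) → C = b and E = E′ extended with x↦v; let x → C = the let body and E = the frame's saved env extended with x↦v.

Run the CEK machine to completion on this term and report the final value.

Answer: 18

Machine steps:
t=0: ⟨C=(((λv. 6) 8) * ((λp. ((λx. 3) (-3 + 6))) ((λq. ((λu. 5) q)) 8))); E=∅; K=∅⟩
t=1: ⟨C=((λv. 6) 8); E=∅; K=[mulR]⟩
t=2: ⟨C=(λv. 6); E=∅; K=[arg :: mulR]⟩
t=3: ⟨C=8; E=∅; K=[fun :: mulR]⟩
t=4: ⟨C=6; E={v↦8}; K=[mulR]⟩
t=5: ⟨C=((λp. ((λx. 3) (-3 + 6))) ((λq. ((λu. 5) q)) 8)); E=∅; K=[mulL(6)]⟩
t=6: ⟨C=(λp. ((λx. 3) (-3 + 6))); E=∅; K=[arg :: mulL(6)]⟩
t=7: ⟨C=((λq. ((λu. 5) q)) 8); E=∅; K=[fun :: mulL(6)]⟩
t=8: ⟨C=(λq. ((λu. 5) q)); E=∅; K=[arg :: fun :: mulL(6)]⟩
t=9: ⟨C=8; E=∅; K=[fun :: fun :: mulL(6)]⟩
t=10: ⟨C=((λu. 5) q); E={q↦8}; K=[fun :: mulL(6)]⟩
t=11: ⟨C=(λu. 5); E={q↦8}; K=[arg :: fun :: mulL(6)]⟩
t=12: ⟨C=q; E={q↦8}; K=[fun :: fun :: mulL(6)]⟩
t=13: ⟨C=5; E={u↦8, q↦8}; K=[fun :: mulL(6)]⟩
t=14: ⟨C=((λx. 3) (-3 + 6)); E={p↦5}; K=[mulL(6)]⟩
t=15: ⟨C=(λx. 3); E={p↦5}; K=[arg :: mulL(6)]⟩
t=16: ⟨C=(-3 + 6); E={p↦5}; K=[fun :: mulL(6)]⟩
t=17: ⟨C=-3; E={p↦5}; K=[addR :: fun :: mulL(6)]⟩
t=18: ⟨C=6; E={p↦5}; K=[addL(-3) :: fun :: mulL(6)]⟩
t=19: ⟨C=3; E={x↦3, p↦5}; K=[mulL(6)]⟩
→ final value 18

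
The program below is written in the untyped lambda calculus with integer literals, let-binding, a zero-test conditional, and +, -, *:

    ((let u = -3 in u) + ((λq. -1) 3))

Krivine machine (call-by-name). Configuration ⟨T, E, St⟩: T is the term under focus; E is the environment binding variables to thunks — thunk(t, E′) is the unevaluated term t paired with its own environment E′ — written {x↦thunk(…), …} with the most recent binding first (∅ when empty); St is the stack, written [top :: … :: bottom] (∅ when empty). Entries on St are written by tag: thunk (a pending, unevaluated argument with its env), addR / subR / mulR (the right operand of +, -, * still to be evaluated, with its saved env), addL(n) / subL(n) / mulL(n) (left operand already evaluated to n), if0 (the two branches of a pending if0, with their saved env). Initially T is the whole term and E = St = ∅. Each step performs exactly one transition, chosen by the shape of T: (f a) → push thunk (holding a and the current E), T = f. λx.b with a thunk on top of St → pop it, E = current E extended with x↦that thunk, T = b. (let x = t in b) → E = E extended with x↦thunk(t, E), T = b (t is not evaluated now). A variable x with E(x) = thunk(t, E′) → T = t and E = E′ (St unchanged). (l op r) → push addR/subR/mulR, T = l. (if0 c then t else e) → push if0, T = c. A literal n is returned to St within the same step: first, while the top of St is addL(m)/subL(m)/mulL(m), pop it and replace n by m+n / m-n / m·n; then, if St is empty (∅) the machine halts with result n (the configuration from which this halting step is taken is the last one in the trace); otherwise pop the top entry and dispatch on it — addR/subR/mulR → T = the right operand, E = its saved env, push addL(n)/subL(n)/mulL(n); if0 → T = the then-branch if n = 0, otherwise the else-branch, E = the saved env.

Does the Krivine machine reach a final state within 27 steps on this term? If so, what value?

0. [T=((let u = -3 in u) + ((λq. -1) 3)) | E=∅ | St=∅]
1. [T=(let u = -3 in u) | E=∅ | St=[addR]]
2. [T=u | E={u↦thunk(-3, ∅)} | St=[addR]]
3. [T=-3 | E=∅ | St=[addR]]
4. [T=((λq. -1) 3) | E=∅ | St=[addL(-3)]]
5. [T=(λq. -1) | E=∅ | St=[thunk :: addL(-3)]]
6. [T=-1 | E={q↦thunk(3, ∅)} | St=[addL(-3)]]
→ final value -4

Answer: -4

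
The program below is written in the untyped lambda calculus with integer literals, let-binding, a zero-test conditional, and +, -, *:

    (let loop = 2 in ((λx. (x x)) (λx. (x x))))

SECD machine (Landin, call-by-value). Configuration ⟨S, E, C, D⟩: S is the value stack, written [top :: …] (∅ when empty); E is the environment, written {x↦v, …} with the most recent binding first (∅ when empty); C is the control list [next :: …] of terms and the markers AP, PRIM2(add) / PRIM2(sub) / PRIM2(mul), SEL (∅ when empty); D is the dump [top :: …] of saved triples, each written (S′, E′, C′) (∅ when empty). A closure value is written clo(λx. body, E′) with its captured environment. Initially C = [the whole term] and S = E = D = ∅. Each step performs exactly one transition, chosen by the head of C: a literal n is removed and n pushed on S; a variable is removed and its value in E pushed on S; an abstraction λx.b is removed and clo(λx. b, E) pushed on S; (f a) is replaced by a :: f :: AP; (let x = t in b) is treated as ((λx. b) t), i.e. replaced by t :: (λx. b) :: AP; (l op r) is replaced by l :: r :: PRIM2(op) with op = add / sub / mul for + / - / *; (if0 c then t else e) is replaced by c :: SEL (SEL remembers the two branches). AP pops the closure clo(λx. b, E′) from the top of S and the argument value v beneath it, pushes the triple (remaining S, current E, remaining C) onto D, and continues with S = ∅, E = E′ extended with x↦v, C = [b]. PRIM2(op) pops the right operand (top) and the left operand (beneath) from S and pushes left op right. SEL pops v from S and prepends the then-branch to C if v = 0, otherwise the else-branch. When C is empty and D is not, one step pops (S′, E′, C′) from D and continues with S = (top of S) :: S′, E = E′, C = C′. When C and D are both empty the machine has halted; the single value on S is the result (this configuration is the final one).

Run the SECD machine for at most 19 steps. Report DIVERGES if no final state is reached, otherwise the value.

0. <S=∅, E=∅, C=[(let loop = 2 in ((λx. (x x)) (λx. (x x))))], D=∅>
1. <S=∅, E=∅, C=[2 :: (λloop. ((λx. (x x)) (λx. (x x)))) :: AP], D=∅>
2. <S=[2], E=∅, C=[(λloop. ((λx. (x x)) (λx. (x x)))) :: AP], D=∅>
3. <S=[clo(λloop. ((λx. (x x)) (λx. (x x))), ∅) :: 2], E=∅, C=[AP], D=∅>
4. <S=∅, E={loop↦2}, C=[((λx. (x x)) (λx. (x x)))], D=[(∅, ∅, ∅)]>
5. <S=∅, E={loop↦2}, C=[(λx. (x x)) :: (λx. (x x)) :: AP], D=[(∅, ∅, ∅)]>
6. <S=[clo(λx. (x x), {loop↦2})], E={loop↦2}, C=[(λx. (x x)) :: AP], D=[(∅, ∅, ∅)]>
7. <S=[clo(λx. (x x), {loop↦2}) :: clo(λx. (x x), {loop↦2})], E={loop↦2}, C=[AP], D=[(∅, ∅, ∅)]>
8. <S=∅, E={x↦clo(λx. (x x), {loop↦2}), loop↦2}, C=[(x x)], D=[(∅, {loop↦2}, ∅) :: (∅, ∅, ∅)]>
9. <S=∅, E={x↦clo(λx. (x x), {loop↦2}), loop↦2}, C=[x :: x :: AP], D=[(∅, {loop↦2}, ∅) :: (∅, ∅, ∅)]>
10. <S=[clo(λx. (x x), {loop↦2})], E={x↦clo(λx. (x x), {loop↦2}), loop↦2}, C=[x :: AP], D=[(∅, {loop↦2}, ∅) :: (∅, ∅, ∅)]>
11. <S=[clo(λx. (x x), {loop↦2}) :: clo(λx. (x x), {loop↦2})], E={x↦clo(λx. (x x), {loop↦2}), loop↦2}, C=[AP], D=[(∅, {loop↦2}, ∅) :: (∅, ∅, ∅)]>
12. <S=∅, E={x↦clo(λx. (x x), {loop↦2}), loop↦2}, C=[(x x)], D=[(∅, {x↦clo(λx. (x x), {loop↦2}), loop↦2}, ∅) :: (∅, {loop↦2}, ∅) :: (∅, ∅, ∅)]>
13. <S=∅, E={x↦clo(λx. (x x), {loop↦2}), loop↦2}, C=[x :: x :: AP], D=[(∅, {x↦clo(λx. (x x), {loop↦2}), loop↦2}, ∅) :: (∅, {loop↦2}, ∅) :: (∅, ∅, ∅)]>
14. <S=[clo(λx. (x x), {loop↦2})], E={x↦clo(λx. (x x), {loop↦2}), loop↦2}, C=[x :: AP], D=[(∅, {x↦clo(λx. (x x), {loop↦2}), loop↦2}, ∅) :: (∅, {loop↦2}, ∅) :: (∅, ∅, ∅)]>
15. <S=[clo(λx. (x x), {loop↦2}) :: clo(λx. (x x), {loop↦2})], E={x↦clo(λx. (x x), {loop↦2}), loop↦2}, C=[AP], D=[(∅, {x↦clo(λx. (x x), {loop↦2}), loop↦2}, ∅) :: (∅, {loop↦2}, ∅) :: (∅, ∅, ∅)]>
16. <S=∅, E={x↦clo(λx. (x x), {loop↦2}), loop↦2}, C=[(x x)], D=[(∅, {x↦clo(λx. (x x), {loop↦2}), loop↦2}, ∅) :: (∅, {x↦clo(λx. (x x), {loop↦2}), loop↦2}, ∅) :: (∅, {loop↦2}, ∅) :: (∅, ∅, ∅)]>
17. <S=∅, E={x↦clo(λx. (x x), {loop↦2}), loop↦2}, C=[x :: x :: AP], D=[(∅, {x↦clo(λx. (x x), {loop↦2}), loop↦2}, ∅) :: (∅, {x↦clo(λx. (x x), {loop↦2}), loop↦2}, ∅) :: (∅, {loop↦2}, ∅) :: (∅, ∅, ∅)]>
18. <S=[clo(λx. (x x), {loop↦2})], E={x↦clo(λx. (x x), {loop↦2}), loop↦2}, C=[x :: AP], D=[(∅, {x↦clo(λx. (x x), {loop↦2}), loop↦2}, ∅) :: (∅, {x↦clo(λx. (x x), {loop↦2}), loop↦2}, ∅) :: (∅, {loop↦2}, ∅) :: (∅, ∅, ∅)]>
19. <S=[clo(λx. (x x), {loop↦2}) :: clo(λx. (x x), {loop↦2})], E={x↦clo(λx. (x x), {loop↦2}), loop↦2}, C=[AP], D=[(∅, {x↦clo(λx. (x x), {loop↦2}), loop↦2}, ∅) :: (∅, {x↦clo(λx. (x x), {loop↦2}), loop↦2}, ∅) :: (∅, {loop↦2}, ∅) :: (∅, ∅, ∅)]>
→ 19 transitions taken and the configuration is still not final: no result within 19 steps

Answer: DIVERGES (no final state within 19 steps)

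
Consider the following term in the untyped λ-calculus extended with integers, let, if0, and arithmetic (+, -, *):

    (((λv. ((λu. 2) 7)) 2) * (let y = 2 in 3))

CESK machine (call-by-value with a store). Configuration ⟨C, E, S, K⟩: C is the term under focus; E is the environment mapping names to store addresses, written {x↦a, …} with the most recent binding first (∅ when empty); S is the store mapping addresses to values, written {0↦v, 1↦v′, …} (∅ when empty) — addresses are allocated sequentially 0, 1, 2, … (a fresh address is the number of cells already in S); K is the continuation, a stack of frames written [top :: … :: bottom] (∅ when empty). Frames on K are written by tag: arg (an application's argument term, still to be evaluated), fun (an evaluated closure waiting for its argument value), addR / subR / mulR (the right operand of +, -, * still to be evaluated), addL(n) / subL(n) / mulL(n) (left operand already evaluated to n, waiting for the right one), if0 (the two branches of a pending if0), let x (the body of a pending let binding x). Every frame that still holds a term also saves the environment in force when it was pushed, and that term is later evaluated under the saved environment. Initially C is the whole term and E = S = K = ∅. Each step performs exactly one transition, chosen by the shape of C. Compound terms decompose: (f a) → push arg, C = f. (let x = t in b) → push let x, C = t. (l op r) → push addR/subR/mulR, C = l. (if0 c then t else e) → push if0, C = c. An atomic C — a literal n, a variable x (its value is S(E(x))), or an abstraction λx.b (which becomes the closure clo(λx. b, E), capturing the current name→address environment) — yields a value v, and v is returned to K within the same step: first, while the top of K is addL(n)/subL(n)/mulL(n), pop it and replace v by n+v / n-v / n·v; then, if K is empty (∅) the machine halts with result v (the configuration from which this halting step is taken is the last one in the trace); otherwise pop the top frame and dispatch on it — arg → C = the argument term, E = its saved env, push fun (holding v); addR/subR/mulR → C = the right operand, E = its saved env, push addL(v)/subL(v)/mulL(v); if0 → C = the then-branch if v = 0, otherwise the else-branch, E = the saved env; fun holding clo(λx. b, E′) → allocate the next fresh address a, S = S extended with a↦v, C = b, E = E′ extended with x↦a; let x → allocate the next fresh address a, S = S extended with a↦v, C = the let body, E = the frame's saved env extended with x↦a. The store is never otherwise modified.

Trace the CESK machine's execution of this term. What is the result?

0. [C=(((λv. ((λu. 2) 7)) 2) * (let y = 2 in 3)) | E=∅ | S=∅ | K=∅]
1. [C=((λv. ((λu. 2) 7)) 2) | E=∅ | S=∅ | K=[mulR]]
2. [C=(λv. ((λu. 2) 7)) | E=∅ | S=∅ | K=[arg :: mulR]]
3. [C=2 | E=∅ | S=∅ | K=[fun :: mulR]]
4. [C=((λu. 2) 7) | E={v↦0} | S={0↦2} | K=[mulR]]
5. [C=(λu. 2) | E={v↦0} | S={0↦2} | K=[arg :: mulR]]
6. [C=7 | E={v↦0} | S={0↦2} | K=[fun :: mulR]]
7. [C=2 | E={u↦1, v↦0} | S={0↦2, 1↦7} | K=[mulR]]
8. [C=(let y = 2 in 3) | E=∅ | S={0↦2, 1↦7} | K=[mulL(2)]]
9. [C=2 | E=∅ | S={0↦2, 1↦7} | K=[let y :: mulL(2)]]
10. [C=3 | E={y↦2} | S={0↦2, 1↦7, 2↦2} | K=[mulL(2)]]
→ final value 6

Answer: 6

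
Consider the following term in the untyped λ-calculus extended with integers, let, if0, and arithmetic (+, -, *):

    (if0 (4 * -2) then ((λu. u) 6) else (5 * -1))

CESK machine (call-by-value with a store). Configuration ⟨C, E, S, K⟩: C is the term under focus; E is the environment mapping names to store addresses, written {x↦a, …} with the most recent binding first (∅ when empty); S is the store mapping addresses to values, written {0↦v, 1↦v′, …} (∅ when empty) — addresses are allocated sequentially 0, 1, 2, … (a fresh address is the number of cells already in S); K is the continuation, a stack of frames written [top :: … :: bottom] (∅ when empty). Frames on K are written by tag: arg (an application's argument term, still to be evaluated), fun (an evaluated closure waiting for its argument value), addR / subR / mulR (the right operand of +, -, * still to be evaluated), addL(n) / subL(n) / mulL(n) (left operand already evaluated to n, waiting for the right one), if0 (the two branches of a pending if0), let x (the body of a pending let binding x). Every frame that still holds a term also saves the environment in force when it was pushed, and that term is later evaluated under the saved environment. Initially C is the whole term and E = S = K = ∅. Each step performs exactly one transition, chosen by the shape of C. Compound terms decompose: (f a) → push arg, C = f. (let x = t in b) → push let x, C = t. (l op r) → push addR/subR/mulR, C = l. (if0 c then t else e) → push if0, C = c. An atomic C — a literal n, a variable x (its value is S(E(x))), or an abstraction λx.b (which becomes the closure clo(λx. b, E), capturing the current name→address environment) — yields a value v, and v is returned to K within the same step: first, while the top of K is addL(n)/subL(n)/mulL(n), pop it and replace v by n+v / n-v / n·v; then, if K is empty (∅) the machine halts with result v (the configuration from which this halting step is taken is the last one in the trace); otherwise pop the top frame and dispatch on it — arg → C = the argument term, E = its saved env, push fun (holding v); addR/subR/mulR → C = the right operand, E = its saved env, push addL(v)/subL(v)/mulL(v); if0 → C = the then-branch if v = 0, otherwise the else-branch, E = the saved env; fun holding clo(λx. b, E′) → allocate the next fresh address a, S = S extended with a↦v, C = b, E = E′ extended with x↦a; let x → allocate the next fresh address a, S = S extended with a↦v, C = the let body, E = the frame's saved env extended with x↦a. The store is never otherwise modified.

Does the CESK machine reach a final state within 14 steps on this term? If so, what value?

[0] ⟨C=(if0 (4 * -2) then ((λu. u) 6) else (5 * -1)); E=∅; S=∅; K=∅⟩
[1] ⟨C=(4 * -2); E=∅; S=∅; K=[if0]⟩
[2] ⟨C=4; E=∅; S=∅; K=[mulR :: if0]⟩
[3] ⟨C=-2; E=∅; S=∅; K=[mulL(4) :: if0]⟩
[4] ⟨C=(5 * -1); E=∅; S=∅; K=∅⟩
[5] ⟨C=5; E=∅; S=∅; K=[mulR]⟩
[6] ⟨C=-1; E=∅; S=∅; K=[mulL(5)]⟩
→ final value -5

Answer: -5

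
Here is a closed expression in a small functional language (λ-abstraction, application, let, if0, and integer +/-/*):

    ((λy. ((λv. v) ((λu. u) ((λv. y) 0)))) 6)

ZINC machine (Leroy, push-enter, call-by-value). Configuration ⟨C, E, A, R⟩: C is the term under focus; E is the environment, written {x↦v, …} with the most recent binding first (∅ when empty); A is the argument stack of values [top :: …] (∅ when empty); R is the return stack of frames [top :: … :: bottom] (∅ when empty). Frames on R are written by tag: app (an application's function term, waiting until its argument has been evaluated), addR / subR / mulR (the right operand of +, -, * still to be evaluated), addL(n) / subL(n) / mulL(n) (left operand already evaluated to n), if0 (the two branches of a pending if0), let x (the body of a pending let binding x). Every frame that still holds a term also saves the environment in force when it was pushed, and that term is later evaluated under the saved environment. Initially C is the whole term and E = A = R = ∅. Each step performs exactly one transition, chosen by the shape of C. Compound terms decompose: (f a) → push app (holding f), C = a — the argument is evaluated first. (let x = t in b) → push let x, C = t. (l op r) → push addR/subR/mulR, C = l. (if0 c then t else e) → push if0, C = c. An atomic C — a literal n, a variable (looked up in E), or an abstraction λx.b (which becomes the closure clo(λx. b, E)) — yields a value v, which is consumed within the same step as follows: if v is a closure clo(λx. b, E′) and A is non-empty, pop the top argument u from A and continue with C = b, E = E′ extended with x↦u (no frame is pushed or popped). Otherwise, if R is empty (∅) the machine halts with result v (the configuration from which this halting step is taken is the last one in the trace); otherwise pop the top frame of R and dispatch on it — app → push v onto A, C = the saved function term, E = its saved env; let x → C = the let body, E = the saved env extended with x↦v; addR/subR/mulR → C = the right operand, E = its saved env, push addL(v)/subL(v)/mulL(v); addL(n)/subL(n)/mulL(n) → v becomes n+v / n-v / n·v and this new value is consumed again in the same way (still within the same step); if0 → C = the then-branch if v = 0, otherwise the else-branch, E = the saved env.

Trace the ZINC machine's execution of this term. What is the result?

step 0: <C=((λy. ((λv. v) ((λu. u) ((λv. y) 0)))) 6), E=∅, A=∅, R=∅>
step 1: <C=6, E=∅, A=∅, R=[app]>
step 2: <C=(λy. ((λv. v) ((λu. u) ((λv. y) 0)))), E=∅, A=[6], R=∅>
step 3: <C=((λv. v) ((λu. u) ((λv. y) 0))), E={y↦6}, A=∅, R=∅>
step 4: <C=((λu. u) ((λv. y) 0)), E={y↦6}, A=∅, R=[app]>
step 5: <C=((λv. y) 0), E={y↦6}, A=∅, R=[app :: app]>
step 6: <C=0, E={y↦6}, A=∅, R=[app :: app :: app]>
step 7: <C=(λv. y), E={y↦6}, A=[0], R=[app :: app]>
step 8: <C=y, E={v↦0, y↦6}, A=∅, R=[app :: app]>
step 9: <C=(λu. u), E={y↦6}, A=[6], R=[app]>
step 10: <C=u, E={u↦6, y↦6}, A=∅, R=[app]>
step 11: <C=(λv. v), E={y↦6}, A=[6], R=∅>
step 12: <C=v, E={v↦6, y↦6}, A=∅, R=∅>
→ final value 6

Answer: 6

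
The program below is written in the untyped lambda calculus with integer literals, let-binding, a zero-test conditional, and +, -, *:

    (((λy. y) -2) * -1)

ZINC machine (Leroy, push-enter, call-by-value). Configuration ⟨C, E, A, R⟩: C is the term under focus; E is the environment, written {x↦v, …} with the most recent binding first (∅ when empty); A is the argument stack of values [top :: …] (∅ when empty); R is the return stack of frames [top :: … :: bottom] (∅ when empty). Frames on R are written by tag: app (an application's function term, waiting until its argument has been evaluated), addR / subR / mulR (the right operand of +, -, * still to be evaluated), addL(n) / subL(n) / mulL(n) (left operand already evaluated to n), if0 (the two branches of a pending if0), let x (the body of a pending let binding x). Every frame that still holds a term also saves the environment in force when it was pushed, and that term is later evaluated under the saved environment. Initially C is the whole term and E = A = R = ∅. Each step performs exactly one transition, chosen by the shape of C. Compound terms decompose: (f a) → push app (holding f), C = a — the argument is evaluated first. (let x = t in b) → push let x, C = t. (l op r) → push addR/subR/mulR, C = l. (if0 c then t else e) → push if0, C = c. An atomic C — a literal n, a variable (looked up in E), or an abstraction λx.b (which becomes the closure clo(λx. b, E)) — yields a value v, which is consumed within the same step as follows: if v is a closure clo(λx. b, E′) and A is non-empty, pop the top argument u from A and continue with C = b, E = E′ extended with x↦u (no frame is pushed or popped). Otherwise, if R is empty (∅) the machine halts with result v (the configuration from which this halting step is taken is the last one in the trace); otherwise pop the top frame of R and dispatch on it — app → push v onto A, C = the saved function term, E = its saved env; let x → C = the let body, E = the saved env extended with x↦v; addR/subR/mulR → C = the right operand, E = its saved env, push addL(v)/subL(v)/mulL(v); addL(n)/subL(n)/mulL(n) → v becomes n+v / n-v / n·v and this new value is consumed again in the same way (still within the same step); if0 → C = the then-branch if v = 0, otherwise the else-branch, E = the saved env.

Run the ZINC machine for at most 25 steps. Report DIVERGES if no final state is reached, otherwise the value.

[0] <C=(((λy. y) -2) * -1), E=∅, A=∅, R=∅>
[1] <C=((λy. y) -2), E=∅, A=∅, R=[mulR]>
[2] <C=-2, E=∅, A=∅, R=[app :: mulR]>
[3] <C=(λy. y), E=∅, A=[-2], R=[mulR]>
[4] <C=y, E={y↦-2}, A=∅, R=[mulR]>
[5] <C=-1, E=∅, A=∅, R=[mulL(-2)]>
→ final value 2

Answer: 2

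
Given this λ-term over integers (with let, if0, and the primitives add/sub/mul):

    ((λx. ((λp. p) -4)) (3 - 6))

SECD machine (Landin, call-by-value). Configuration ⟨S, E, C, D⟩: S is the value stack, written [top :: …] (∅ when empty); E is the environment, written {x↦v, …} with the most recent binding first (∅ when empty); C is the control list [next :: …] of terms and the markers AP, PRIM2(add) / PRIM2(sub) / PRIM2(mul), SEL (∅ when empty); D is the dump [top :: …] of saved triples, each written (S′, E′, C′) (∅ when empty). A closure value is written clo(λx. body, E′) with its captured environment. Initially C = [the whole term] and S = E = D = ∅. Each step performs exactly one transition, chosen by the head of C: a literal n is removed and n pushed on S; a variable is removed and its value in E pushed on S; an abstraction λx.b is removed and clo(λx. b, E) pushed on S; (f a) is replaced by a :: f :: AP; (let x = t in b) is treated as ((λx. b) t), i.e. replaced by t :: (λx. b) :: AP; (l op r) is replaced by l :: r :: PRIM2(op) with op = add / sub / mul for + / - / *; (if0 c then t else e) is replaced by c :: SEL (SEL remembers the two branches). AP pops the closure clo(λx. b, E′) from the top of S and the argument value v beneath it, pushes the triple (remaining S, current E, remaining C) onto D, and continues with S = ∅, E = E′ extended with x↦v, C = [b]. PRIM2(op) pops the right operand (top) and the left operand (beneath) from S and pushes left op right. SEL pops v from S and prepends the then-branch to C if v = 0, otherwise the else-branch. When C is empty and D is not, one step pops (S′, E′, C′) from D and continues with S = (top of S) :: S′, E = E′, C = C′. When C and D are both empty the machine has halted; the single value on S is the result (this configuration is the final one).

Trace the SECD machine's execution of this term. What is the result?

[0] [S=∅ | E=∅ | C=[((λx. ((λp. p) -4)) (3 - 6))] | D=∅]
[1] [S=∅ | E=∅ | C=[(3 - 6) :: (λx. ((λp. p) -4)) :: AP] | D=∅]
[2] [S=∅ | E=∅ | C=[3 :: 6 :: PRIM2(sub) :: (λx. ((λp. p) -4)) :: AP] | D=∅]
[3] [S=[3] | E=∅ | C=[6 :: PRIM2(sub) :: (λx. ((λp. p) -4)) :: AP] | D=∅]
[4] [S=[6 :: 3] | E=∅ | C=[PRIM2(sub) :: (λx. ((λp. p) -4)) :: AP] | D=∅]
[5] [S=[-3] | E=∅ | C=[(λx. ((λp. p) -4)) :: AP] | D=∅]
[6] [S=[clo(λx. ((λp. p) -4), ∅) :: -3] | E=∅ | C=[AP] | D=∅]
[7] [S=∅ | E={x↦-3} | C=[((λp. p) -4)] | D=[(∅, ∅, ∅)]]
[8] [S=∅ | E={x↦-3} | C=[-4 :: (λp. p) :: AP] | D=[(∅, ∅, ∅)]]
[9] [S=[-4] | E={x↦-3} | C=[(λp. p) :: AP] | D=[(∅, ∅, ∅)]]
[10] [S=[clo(λp. p, {x↦-3}) :: -4] | E={x↦-3} | C=[AP] | D=[(∅, ∅, ∅)]]
[11] [S=∅ | E={p↦-4, x↦-3} | C=[p] | D=[(∅, {x↦-3}, ∅) :: (∅, ∅, ∅)]]
[12] [S=[-4] | E={p↦-4, x↦-3} | C=∅ | D=[(∅, {x↦-3}, ∅) :: (∅, ∅, ∅)]]
[13] [S=[-4] | E={x↦-3} | C=∅ | D=[(∅, ∅, ∅)]]
[14] [S=[-4] | E=∅ | C=∅ | D=∅]
→ final value -4

Answer: -4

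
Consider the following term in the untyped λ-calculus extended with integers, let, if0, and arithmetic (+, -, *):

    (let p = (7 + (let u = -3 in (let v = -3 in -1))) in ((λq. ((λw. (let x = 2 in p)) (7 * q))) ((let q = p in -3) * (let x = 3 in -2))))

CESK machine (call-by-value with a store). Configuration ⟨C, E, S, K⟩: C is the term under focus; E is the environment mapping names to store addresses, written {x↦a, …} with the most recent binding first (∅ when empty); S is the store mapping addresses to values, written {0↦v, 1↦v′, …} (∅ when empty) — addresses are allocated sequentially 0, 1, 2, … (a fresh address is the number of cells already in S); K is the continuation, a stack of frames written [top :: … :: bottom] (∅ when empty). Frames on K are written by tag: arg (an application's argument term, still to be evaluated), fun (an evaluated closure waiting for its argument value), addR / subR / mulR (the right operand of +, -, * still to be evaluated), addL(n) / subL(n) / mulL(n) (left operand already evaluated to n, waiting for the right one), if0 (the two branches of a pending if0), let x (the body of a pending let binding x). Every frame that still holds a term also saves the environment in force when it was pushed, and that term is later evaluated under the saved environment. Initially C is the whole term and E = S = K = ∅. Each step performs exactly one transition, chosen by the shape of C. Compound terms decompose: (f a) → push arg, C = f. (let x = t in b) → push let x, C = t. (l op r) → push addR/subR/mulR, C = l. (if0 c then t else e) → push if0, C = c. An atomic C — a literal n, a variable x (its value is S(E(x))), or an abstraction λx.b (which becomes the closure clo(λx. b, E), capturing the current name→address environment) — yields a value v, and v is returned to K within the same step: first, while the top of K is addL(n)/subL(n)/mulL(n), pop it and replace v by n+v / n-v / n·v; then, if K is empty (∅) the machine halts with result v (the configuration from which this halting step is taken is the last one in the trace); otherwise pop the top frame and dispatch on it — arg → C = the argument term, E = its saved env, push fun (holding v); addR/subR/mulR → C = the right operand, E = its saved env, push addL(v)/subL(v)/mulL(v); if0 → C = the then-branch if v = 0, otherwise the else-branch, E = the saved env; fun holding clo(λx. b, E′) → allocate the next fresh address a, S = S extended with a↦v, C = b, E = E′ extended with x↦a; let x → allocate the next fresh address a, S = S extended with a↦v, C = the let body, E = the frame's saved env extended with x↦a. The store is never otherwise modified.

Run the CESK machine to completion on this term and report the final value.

step 0: ⟨C=(let p = (7 + (let u = -3 in (let v = -3 in -1))) in ((λq. ((λw. (let x = 2 in p)) (7 * q))) ((let q = p in -3) * (let x = 3 in -2)))); E=∅; S=∅; K=∅⟩
step 1: ⟨C=(7 + (let u = -3 in (let v = -3 in -1))); E=∅; S=∅; K=[let p]⟩
step 2: ⟨C=7; E=∅; S=∅; K=[addR :: let p]⟩
step 3: ⟨C=(let u = -3 in (let v = -3 in -1)); E=∅; S=∅; K=[addL(7) :: let p]⟩
step 4: ⟨C=-3; E=∅; S=∅; K=[let u :: addL(7) :: let p]⟩
step 5: ⟨C=(let v = -3 in -1); E={u↦0}; S={0↦-3}; K=[addL(7) :: let p]⟩
step 6: ⟨C=-3; E={u↦0}; S={0↦-3}; K=[let v :: addL(7) :: let p]⟩
step 7: ⟨C=-1; E={v↦1, u↦0}; S={0↦-3, 1↦-3}; K=[addL(7) :: let p]⟩
step 8: ⟨C=((λq. ((λw. (let x = 2 in p)) (7 * q))) ((let q = p in -3) * (let x = 3 in -2))); E={p↦2}; S={0↦-3, 1↦-3, 2↦6}; K=∅⟩
step 9: ⟨C=(λq. ((λw. (let x = 2 in p)) (7 * q))); E={p↦2}; S={0↦-3, 1↦-3, 2↦6}; K=[arg]⟩
step 10: ⟨C=((let q = p in -3) * (let x = 3 in -2)); E={p↦2}; S={0↦-3, 1↦-3, 2↦6}; K=[fun]⟩
step 11: ⟨C=(let q = p in -3); E={p↦2}; S={0↦-3, 1↦-3, 2↦6}; K=[mulR :: fun]⟩
step 12: ⟨C=p; E={p↦2}; S={0↦-3, 1↦-3, 2↦6}; K=[let q :: mulR :: fun]⟩
step 13: ⟨C=-3; E={q↦3, p↦2}; S={0↦-3, 1↦-3, 2↦6, 3↦6}; K=[mulR :: fun]⟩
step 14: ⟨C=(let x = 3 in -2); E={p↦2}; S={0↦-3, 1↦-3, 2↦6, 3↦6}; K=[mulL(-3) :: fun]⟩
step 15: ⟨C=3; E={p↦2}; S={0↦-3, 1↦-3, 2↦6, 3↦6}; K=[let x :: mulL(-3) :: fun]⟩
step 16: ⟨C=-2; E={x↦4, p↦2}; S={0↦-3, 1↦-3, 2↦6, 3↦6, 4↦3}; K=[mulL(-3) :: fun]⟩
step 17: ⟨C=((λw. (let x = 2 in p)) (7 * q)); E={q↦5, p↦2}; S={0↦-3, 1↦-3, 2↦6, 3↦6, 4↦3, 5↦6}; K=∅⟩
step 18: ⟨C=(λw. (let x = 2 in p)); E={q↦5, p↦2}; S={0↦-3, 1↦-3, 2↦6, 3↦6, 4↦3, 5↦6}; K=[arg]⟩
step 19: ⟨C=(7 * q); E={q↦5, p↦2}; S={0↦-3, 1↦-3, 2↦6, 3↦6, 4↦3, 5↦6}; K=[fun]⟩
step 20: ⟨C=7; E={q↦5, p↦2}; S={0↦-3, 1↦-3, 2↦6, 3↦6, 4↦3, 5↦6}; K=[mulR :: fun]⟩
step 21: ⟨C=q; E={q↦5, p↦2}; S={0↦-3, 1↦-3, 2↦6, 3↦6, 4↦3, 5↦6}; K=[mulL(7) :: fun]⟩
step 22: ⟨C=(let x = 2 in p); E={w↦6, q↦5, p↦2}; S={0↦-3, 1↦-3, 2↦6, 3↦6, 4↦3, 5↦6, 6↦42}; K=∅⟩
step 23: ⟨C=2; E={w↦6, q↦5, p↦2}; S={0↦-3, 1↦-3, 2↦6, 3↦6, 4↦3, 5↦6, 6↦42}; K=[let x]⟩
step 24: ⟨C=p; E={x↦7, w↦6, q↦5, p↦2}; S={0↦-3, 1↦-3, 2↦6, 3↦6, 4↦3, 5↦6, 6↦42, 7↦2}; K=∅⟩
→ final value 6

Answer: 6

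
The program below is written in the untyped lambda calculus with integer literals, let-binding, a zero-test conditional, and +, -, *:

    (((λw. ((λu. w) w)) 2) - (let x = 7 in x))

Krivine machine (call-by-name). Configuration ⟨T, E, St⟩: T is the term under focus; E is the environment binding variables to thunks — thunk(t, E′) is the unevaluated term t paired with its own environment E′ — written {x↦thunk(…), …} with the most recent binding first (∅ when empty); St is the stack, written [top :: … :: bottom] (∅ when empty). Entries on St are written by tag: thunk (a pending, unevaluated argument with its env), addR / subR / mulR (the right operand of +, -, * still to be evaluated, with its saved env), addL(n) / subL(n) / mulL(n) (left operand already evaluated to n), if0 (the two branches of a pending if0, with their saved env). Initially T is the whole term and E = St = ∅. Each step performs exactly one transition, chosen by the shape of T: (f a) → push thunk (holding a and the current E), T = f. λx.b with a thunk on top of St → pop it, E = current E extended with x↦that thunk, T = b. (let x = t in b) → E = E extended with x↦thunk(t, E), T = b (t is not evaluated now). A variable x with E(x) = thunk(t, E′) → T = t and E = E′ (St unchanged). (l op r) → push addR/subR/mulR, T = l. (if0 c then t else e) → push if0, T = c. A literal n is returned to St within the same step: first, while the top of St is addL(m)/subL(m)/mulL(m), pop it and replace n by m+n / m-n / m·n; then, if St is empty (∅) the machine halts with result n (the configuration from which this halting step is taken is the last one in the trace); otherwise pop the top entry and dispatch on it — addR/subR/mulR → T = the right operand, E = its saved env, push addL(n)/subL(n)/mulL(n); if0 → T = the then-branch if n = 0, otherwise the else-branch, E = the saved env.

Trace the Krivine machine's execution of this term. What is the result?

Answer: -5

Execution trace:
0. ⟨T=(((λw. ((λu. w) w)) 2) - (let x = 7 in x)); E=∅; St=∅⟩
1. ⟨T=((λw. ((λu. w) w)) 2); E=∅; St=[subR]⟩
2. ⟨T=(λw. ((λu. w) w)); E=∅; St=[thunk :: subR]⟩
3. ⟨T=((λu. w) w); E={w↦thunk(2, ∅)}; St=[subR]⟩
4. ⟨T=(λu. w); E={w↦thunk(2, ∅)}; St=[thunk :: subR]⟩
5. ⟨T=w; E={u↦thunk(w, {w↦thunk(2, ∅)}), w↦thunk(2, ∅)}; St=[subR]⟩
6. ⟨T=2; E=∅; St=[subR]⟩
7. ⟨T=(let x = 7 in x); E=∅; St=[subL(2)]⟩
8. ⟨T=x; E={x↦thunk(7, ∅)}; St=[subL(2)]⟩
9. ⟨T=7; E=∅; St=[subL(2)]⟩
→ final value -5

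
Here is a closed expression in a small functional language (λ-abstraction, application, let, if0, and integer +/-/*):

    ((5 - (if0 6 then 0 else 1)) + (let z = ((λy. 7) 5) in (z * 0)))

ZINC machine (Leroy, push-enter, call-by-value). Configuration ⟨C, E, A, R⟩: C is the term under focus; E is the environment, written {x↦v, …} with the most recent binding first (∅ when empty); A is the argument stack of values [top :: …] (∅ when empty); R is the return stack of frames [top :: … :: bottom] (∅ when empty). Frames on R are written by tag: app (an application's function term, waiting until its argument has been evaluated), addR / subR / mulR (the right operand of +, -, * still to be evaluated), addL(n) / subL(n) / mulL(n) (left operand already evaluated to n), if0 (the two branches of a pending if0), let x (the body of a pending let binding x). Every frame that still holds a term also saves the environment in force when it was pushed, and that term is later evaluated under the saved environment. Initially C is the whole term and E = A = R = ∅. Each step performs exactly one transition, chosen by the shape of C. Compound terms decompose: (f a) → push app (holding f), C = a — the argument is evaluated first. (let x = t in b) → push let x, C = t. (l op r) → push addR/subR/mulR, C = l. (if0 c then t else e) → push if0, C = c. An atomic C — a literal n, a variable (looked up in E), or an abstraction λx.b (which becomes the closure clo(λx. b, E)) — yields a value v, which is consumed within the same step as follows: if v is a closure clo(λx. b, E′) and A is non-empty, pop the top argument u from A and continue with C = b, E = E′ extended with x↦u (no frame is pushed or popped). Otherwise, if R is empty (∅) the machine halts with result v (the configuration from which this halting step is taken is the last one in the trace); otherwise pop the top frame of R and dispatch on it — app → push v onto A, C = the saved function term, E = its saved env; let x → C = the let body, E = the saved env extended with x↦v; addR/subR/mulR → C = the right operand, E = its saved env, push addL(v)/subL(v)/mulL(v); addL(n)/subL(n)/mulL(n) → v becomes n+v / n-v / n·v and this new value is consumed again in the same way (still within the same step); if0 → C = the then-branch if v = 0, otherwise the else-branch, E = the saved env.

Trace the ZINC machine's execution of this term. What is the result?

Answer: 4

Derivation:
[0] [C=((5 - (if0 6 then 0 else 1)) + (let z = ((λy. 7) 5) in (z * 0))) | E=∅ | A=∅ | R=∅]
[1] [C=(5 - (if0 6 then 0 else 1)) | E=∅ | A=∅ | R=[addR]]
[2] [C=5 | E=∅ | A=∅ | R=[subR :: addR]]
[3] [C=(if0 6 then 0 else 1) | E=∅ | A=∅ | R=[subL(5) :: addR]]
[4] [C=6 | E=∅ | A=∅ | R=[if0 :: subL(5) :: addR]]
[5] [C=1 | E=∅ | A=∅ | R=[subL(5) :: addR]]
[6] [C=(let z = ((λy. 7) 5) in (z * 0)) | E=∅ | A=∅ | R=[addL(4)]]
[7] [C=((λy. 7) 5) | E=∅ | A=∅ | R=[let z :: addL(4)]]
[8] [C=5 | E=∅ | A=∅ | R=[app :: let z :: addL(4)]]
[9] [C=(λy. 7) | E=∅ | A=[5] | R=[let z :: addL(4)]]
[10] [C=7 | E={y↦5} | A=∅ | R=[let z :: addL(4)]]
[11] [C=(z * 0) | E={z↦7} | A=∅ | R=[addL(4)]]
[12] [C=z | E={z↦7} | A=∅ | R=[mulR :: addL(4)]]
[13] [C=0 | E={z↦7} | A=∅ | R=[mulL(7) :: addL(4)]]
→ final value 4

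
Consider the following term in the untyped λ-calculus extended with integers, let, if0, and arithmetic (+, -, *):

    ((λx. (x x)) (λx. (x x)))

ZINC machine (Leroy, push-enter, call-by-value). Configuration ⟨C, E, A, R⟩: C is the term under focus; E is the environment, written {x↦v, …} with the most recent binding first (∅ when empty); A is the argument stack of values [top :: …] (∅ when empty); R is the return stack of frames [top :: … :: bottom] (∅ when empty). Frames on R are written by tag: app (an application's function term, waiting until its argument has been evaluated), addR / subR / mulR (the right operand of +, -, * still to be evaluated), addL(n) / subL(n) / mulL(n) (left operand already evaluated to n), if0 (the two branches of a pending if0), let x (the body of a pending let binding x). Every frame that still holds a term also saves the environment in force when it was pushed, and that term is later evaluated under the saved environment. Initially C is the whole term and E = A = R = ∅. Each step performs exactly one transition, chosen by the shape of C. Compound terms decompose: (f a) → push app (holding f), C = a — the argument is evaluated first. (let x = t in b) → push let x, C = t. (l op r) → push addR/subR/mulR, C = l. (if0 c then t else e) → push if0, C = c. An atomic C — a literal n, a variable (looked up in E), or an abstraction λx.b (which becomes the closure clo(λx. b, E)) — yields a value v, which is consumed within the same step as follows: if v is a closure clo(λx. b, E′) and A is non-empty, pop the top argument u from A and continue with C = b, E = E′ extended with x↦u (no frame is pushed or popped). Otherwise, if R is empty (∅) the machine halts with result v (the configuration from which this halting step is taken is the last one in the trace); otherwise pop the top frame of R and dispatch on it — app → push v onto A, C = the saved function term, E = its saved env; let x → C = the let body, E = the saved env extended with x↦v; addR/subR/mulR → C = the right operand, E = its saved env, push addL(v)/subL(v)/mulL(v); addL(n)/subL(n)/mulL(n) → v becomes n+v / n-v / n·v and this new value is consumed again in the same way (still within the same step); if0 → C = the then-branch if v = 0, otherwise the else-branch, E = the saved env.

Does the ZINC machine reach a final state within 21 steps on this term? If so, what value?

step 0: ⟨C=((λx. (x x)) (λx. (x x))); E=∅; A=∅; R=∅⟩
step 1: ⟨C=(λx. (x x)); E=∅; A=∅; R=[app]⟩
step 2: ⟨C=(λx. (x x)); E=∅; A=[clo(λx. (x x), ∅)]; R=∅⟩
step 3: ⟨C=(x x); E={x↦clo(λx. (x x), ∅)}; A=∅; R=∅⟩
step 4: ⟨C=x; E={x↦clo(λx. (x x), ∅)}; A=∅; R=[app]⟩
step 5: ⟨C=x; E={x↦clo(λx. (x x), ∅)}; A=[clo(λx. (x x), ∅)]; R=∅⟩
… configuration repeats with period 3 (steps 3–5 recur indefinitely) …

Answer: DIVERGES (no final state within 21 steps)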